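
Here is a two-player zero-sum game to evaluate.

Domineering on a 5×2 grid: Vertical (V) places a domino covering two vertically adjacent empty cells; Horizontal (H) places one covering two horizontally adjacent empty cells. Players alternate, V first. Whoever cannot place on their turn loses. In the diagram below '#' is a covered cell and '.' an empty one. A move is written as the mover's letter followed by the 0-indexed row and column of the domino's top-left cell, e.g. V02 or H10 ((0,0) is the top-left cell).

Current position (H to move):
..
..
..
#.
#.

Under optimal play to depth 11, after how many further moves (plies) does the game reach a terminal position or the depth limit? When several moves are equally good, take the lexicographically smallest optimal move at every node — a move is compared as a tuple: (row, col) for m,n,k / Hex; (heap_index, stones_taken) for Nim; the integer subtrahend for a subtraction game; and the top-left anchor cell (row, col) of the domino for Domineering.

PV length from [../../../#./#.]: 3 plies

[../../../#./#.] H move#1: H00:-1/##/../../#./#., H10:+1/../##/../#./#.*, H20:-1/../../##/#./#.
[../##/../#./#.] V move#2: V21:-1/../##/.#/##/#.*, V31:-1/../##/../##/##
[../##/.#/##/#.] H move#3: H00:+1/##/##/.#/##/#.*
[##/##/.#/##/#.] end (terminal -1, V#4); searched ../../../#./#. to 11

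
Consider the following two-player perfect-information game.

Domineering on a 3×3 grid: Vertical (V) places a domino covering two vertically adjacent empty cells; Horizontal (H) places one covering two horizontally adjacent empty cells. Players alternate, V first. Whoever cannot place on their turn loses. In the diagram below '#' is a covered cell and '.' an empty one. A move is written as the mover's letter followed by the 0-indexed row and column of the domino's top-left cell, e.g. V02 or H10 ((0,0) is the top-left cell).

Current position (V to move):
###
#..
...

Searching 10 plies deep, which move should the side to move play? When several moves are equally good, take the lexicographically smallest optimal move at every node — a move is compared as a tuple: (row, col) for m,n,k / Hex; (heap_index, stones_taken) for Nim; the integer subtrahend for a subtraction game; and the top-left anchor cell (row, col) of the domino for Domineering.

V's best at [###/#../...]: V11

ply 1, V at ###/#../... | V11=+1→###/##./.#.*; V12=-1→###/#.#/..#
ply 2: ###/##./.#. is terminal -1 (H); from ###/#../... depth 10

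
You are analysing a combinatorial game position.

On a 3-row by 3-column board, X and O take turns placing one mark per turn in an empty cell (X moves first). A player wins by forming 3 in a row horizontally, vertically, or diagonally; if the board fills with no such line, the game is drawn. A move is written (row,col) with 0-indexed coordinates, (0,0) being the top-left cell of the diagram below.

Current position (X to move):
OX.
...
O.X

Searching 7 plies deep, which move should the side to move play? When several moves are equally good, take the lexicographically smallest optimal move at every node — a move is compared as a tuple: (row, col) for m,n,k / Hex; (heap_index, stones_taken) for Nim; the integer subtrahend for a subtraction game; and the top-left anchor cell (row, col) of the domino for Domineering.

p1 X@[OX./.../O.X]: (0,2)[OXX/.../O.X]-1 (1,0)[OX./X../O.X]+0* (1,1)[OX./.X./O.X]-1 (1,2)[OX./..X/O.X]-1 (2,1)[OX./.../OXX]-1
p2 O@[OX./X../O.X]: (0,2)[OXO/X../O.X]-1 (1,1)[OX./XO./O.X]+0* (1,2)[OX./X.O/O.X]+0 (2,1)[OX./X../OOX]-1
p3 X@[OX./XO./O.X]: (0,2)[OXX/XO./O.X]+0* (1,2)[OX./XOX/O.X]-1 (2,1)[OX./XO./OXX]-1
p4 O@[OXX/XO./O.X]: (1,2)[OXX/XOO/O.X]+0* (2,1)[OXX/XO./OOX]-1
p5 X@[OXX/XOO/O.X]: (2,1)[OXX/XOO/OXX]+0*
p6 O@[OXX/XOO/OXX] terminal +0; root [OX./.../O.X] d7

X's best at [OX./.../O.X]: (1,0)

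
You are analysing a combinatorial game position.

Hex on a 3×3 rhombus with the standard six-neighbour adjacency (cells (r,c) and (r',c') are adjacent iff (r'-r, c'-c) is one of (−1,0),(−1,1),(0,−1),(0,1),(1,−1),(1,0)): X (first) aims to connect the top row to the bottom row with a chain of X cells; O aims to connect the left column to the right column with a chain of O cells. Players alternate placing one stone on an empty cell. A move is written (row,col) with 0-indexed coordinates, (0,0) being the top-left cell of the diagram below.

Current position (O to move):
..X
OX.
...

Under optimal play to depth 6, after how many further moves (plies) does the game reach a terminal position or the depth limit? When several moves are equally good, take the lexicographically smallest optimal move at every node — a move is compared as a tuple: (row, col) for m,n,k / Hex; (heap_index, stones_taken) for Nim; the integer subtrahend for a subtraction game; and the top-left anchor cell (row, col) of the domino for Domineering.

PV length from [..X/OX./...]: 4 plies

ply 1, O at ..X/OX./... | (0,0)=-1→O.X/OX./...*; (0,1)=-1→.OX/OX./...; (1,2)=-1→..X/OXO/...; (2,0)=-1→..X/OX./O..; (2,1)=-1→..X/OX./.O.; (2,2)=-1→..X/OX./..O
ply 2, X at O.X/OX./... | (0,1)=+1→OXX/OX./...*; (1,2)=+1→O.X/OXX/...; (2,0)=+1→O.X/OX./X..; (2,1)=+1→O.X/OX./.X.; (2,2)=+1→O.X/OX./..X
ply 3, O at OXX/OX./... | (1,2)=-1→OXX/OXO/...*; (2,0)=-1→OXX/OX./O..; (2,1)=-1→OXX/OX./.O.; (2,2)=-1→OXX/OX./..O
ply 4, X at OXX/OXO/... | (2,0)=+1→OXX/OXO/X..*; (2,1)=+1→OXX/OXO/.X.; (2,2)=+1→OXX/OXO/..X
ply 5: OXX/OXO/X.. is terminal -1 (O); from ..X/OX./... depth 6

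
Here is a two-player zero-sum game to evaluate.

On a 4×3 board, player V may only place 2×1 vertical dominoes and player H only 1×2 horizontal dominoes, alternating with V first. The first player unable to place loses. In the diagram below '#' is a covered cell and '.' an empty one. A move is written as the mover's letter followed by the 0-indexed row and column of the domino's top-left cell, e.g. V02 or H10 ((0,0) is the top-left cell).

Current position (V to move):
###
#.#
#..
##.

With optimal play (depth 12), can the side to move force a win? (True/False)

V winning at [###/#.#/#../##.]: True

p1 V@[###/#.#/#../##.]: V11[###/###/##./##.]+1* V22[###/#.#/#.#/###]+1
p2 H@[###/###/##./##.] terminal -1; root [###/#.#/#../##.] d12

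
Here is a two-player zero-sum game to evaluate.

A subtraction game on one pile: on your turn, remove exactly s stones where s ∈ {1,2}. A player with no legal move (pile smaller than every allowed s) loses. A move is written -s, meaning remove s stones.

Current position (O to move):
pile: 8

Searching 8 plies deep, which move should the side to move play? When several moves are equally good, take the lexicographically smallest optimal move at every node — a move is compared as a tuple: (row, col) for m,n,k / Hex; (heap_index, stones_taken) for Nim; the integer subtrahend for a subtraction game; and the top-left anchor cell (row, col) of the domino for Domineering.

ply 1, O at 8 | -1=-1→7; -2=+1→6*
ply 2, X at 6 | -1=-1→5*; -2=-1→4
ply 3, O at 5 | -1=-1→4; -2=+1→3*
ply 4, X at 3 | -1=-1→2*; -2=-1→1
ply 5, O at 2 | -1=-1→1; -2=+1→0*
ply 6: 0 is terminal -1 (X); from 8 depth 8

O's best at [8]: -2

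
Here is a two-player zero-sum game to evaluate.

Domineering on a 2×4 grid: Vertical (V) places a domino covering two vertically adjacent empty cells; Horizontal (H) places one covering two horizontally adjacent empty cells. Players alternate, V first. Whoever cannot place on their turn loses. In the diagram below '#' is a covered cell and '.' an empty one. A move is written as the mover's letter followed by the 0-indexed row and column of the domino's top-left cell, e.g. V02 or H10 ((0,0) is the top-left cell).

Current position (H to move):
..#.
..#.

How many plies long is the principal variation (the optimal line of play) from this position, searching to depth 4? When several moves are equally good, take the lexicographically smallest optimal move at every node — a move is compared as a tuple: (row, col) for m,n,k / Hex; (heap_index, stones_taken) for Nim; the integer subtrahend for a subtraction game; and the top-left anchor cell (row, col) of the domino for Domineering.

p1 H@[..#./..#.]: H00[###./..#.]+1* H10[..#./###.]+1
p2 V@[###./..#.]: V03[####/..##]-1*
p3 H@[####/..##]: H10[####/####]+1*
p4 V@[####/####] terminal -1; root [..#./..#.] d4

PV length from [..#./..#.]: 3 plies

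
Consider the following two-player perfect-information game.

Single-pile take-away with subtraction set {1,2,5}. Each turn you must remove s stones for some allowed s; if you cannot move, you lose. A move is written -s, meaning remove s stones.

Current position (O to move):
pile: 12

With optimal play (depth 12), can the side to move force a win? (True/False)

O winning at [12]: False

p1 O@[12]: -1[11]-1* -2[10]-1 -5[7]-1
p2 X@[11]: -1[10]-1 -2[9]+1* -5[6]+1
p3 O@[9]: -1[8]-1* -2[7]-1 -5[4]-1
p4 X@[8]: -1[7]-1 -2[6]+1* -5[3]+1
p5 O@[6]: -1[5]-1* -2[4]-1 -5[1]-1
p6 X@[5]: -1[4]-1 -2[3]+1* -5[0]+1
p7 O@[3]: -1[2]-1* -2[1]-1
p8 X@[2]: -1[1]-1 -2[0]+1*
p9 O@[0] terminal -1; root [12] d12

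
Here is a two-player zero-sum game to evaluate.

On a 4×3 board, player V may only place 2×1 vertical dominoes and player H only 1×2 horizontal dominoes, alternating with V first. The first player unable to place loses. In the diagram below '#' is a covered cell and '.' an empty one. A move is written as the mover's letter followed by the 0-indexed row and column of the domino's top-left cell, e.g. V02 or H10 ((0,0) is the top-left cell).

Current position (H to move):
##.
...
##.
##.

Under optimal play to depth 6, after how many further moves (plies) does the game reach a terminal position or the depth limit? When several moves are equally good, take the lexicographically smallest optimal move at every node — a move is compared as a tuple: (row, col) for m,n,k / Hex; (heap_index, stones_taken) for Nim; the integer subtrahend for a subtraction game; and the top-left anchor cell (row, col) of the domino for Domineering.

PV length from [##./.../##./##.]: 2 plies

ply 1, H at ##./.../##./##. | H10=-1→##./##./##./##.*; H11=-1→##./.##/##./##.
ply 2, V at ##./##./##./##. | V02=+1→###/###/##./##.*; V12=+1→##./###/###/##.; V22=+1→##./##./###/###
ply 3: ###/###/##./##. is terminal -1 (H); from ##./.../##./##. depth 6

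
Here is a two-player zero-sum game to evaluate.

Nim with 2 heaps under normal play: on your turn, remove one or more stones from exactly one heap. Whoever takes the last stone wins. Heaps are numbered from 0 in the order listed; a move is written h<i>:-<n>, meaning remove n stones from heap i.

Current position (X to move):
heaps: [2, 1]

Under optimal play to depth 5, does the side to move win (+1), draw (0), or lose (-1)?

ply 1, X at (2,1) | h0:-1=+1→(1,1)*; h0:-2=-1→(0,1); h1:-1=-1→(2,0)
ply 2, O at (1,1) | h0:-1=-1→(0,1)*; h1:-1=-1→(1,0)
ply 3, X at (0,1) | h1:-1=+1→(0,0)*
ply 4: (0,0) is terminal -1 (O); from (2,1) depth 5

value((2,1), X) = +1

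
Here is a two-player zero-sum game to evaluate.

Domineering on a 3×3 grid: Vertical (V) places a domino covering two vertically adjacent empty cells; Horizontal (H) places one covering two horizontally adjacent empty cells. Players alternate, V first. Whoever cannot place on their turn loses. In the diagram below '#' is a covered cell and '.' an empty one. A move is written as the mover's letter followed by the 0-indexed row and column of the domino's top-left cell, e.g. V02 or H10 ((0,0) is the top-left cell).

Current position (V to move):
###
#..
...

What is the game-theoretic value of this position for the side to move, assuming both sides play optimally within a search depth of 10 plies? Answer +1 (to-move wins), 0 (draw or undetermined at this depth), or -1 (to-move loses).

[###/#../...] V move#1: V11:+1/###/##./.#.*, V12:-1/###/#.#/..#
[###/##./.#.] end (terminal -1, H#2); searched ###/#../... to 10

value(###/#../..., V) = +1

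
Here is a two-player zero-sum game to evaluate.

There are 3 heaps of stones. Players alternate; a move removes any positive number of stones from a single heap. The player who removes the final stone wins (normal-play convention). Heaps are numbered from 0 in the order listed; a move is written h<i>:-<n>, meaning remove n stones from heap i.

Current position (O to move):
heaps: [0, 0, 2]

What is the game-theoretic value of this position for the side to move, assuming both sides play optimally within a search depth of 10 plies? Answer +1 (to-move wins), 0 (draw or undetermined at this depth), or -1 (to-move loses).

value((0,0,2), O) = +1

[(0,0,2)] O move#1: h2:-1:-1/(0,0,1), h2:-2:+1/(0,0,0)*
[(0,0,0)] end (terminal -1, X#2); searched (0,0,2) to 10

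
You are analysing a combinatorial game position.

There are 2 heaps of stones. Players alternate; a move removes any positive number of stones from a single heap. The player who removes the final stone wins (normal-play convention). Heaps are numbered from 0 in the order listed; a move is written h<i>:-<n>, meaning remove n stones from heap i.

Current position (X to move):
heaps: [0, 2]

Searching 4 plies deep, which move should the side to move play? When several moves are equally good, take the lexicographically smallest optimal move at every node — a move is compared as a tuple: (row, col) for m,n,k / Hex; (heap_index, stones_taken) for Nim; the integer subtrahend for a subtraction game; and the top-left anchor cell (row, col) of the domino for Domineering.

[(0,2)] X move#1: h1:-1:-1/(0,1), h1:-2:+1/(0,0)*
[(0,0)] end (terminal -1, O#2); searched (0,2) to 4

X's best at [(0,2)]: h1:-2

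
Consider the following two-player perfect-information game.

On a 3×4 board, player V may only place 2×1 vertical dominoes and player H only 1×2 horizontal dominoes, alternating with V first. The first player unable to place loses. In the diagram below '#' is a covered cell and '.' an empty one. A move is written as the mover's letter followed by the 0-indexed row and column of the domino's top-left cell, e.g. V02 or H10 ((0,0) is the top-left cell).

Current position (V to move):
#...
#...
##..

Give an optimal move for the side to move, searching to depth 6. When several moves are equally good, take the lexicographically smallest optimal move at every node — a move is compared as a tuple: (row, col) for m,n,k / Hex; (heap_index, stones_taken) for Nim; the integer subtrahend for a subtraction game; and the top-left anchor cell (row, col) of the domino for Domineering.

V's best at [#.../#.../##..]: V02

ply 1, V at #.../#.../##.. | V01=-1→##../##../##..; V02=+1→#.#./#.#./##..*; V03=-1→#..#/#..#/##..; V12=+1→#.../#.#./###.; V13=-1→#.../#..#/##.#
ply 2, H at #.#./#.#./##.. | H22=-1→#.#./#.#./####*
ply 3, V at #.#./#.#./#### | V01=+1→###./###./####*; V03=+1→#.##/#.##/####
ply 4: ###./###./#### is terminal -1 (H); from #.../#.../##.. depth 6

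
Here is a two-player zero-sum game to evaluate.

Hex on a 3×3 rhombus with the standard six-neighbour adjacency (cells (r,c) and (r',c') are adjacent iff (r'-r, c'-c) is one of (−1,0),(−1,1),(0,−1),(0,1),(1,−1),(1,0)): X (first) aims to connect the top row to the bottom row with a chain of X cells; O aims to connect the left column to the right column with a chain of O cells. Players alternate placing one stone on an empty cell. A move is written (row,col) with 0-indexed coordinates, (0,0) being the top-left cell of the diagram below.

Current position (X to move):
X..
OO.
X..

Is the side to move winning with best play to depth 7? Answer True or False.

ply 1, X at X../OO./X.. | (0,1)=-1→XX./OO./X..*; (0,2)=-1→X.X/OO./X..; (1,2)=-1→X../OOX/X..; (2,1)=-1→X../OO./XX.; (2,2)=-1→X../OO./X.X
ply 2, O at XX./OO./X.. | (0,2)=+1→XXO/OO./X..*; (1,2)=+1→XX./OOO/X..; (2,1)=+1→XX./OO./XO.; (2,2)=+1→XX./OO./X.O
ply 3: XXO/OO./X.. is terminal -1 (X); from X../OO./X.. depth 7

X winning at [X../OO./X..]: False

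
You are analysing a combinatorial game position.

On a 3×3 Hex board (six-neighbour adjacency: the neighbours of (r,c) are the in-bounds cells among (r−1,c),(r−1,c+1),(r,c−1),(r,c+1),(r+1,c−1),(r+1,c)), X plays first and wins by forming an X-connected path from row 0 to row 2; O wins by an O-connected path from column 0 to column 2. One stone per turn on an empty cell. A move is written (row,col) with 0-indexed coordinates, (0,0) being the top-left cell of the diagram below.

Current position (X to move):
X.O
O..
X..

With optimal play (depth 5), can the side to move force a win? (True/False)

X winning at [X.O/O../X..]: False

p1 X@[X.O/O../X..]: (0,1)[XXO/O../X..]-1* (1,1)[X.O/OX./X..]-1 (1,2)[X.O/O.X/X..]-1 (2,1)[X.O/O../XX.]-1 (2,2)[X.O/O../X.X]-1
p2 O@[XXO/O../X..]: (1,1)[XXO/OO./X..]+1* (1,2)[XXO/O.O/X..]-1 (2,1)[XXO/O../XO.]-1 (2,2)[XXO/O../X.O]-1
p3 X@[XXO/OO./X..] terminal -1; root [X.O/O../X..] d5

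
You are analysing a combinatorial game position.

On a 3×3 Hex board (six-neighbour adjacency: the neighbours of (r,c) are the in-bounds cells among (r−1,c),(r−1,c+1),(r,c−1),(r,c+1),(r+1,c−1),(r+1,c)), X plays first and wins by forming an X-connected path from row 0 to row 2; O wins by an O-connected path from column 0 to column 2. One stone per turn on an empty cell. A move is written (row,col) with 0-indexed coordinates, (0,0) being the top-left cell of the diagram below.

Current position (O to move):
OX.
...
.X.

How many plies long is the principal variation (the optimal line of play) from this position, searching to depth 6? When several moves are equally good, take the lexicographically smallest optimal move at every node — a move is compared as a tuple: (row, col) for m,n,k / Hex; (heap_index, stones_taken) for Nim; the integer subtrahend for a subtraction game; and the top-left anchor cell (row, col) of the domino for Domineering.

ply 1, O at OX./.../.X. | (0,2)=-1→OXO/.../.X.; (1,0)=-1→OX./O../.X.; (1,1)=+1→OX./.O./.X.*; (1,2)=-1→OX./..O/.X.; (2,0)=-1→OX./.../OX.; (2,2)=-1→OX./.../.XO
ply 2, X at OX./.O./.X. | (0,2)=-1→OXX/.O./.X.*; (1,0)=-1→OX./XO./.X.; (1,2)=-1→OX./.OX/.X.; (2,0)=-1→OX./.O./XX.; (2,2)=-1→OX./.O./.XX
ply 3, O at OXX/.O./.X. | (1,0)=-1→OXX/OO./.X.; (1,2)=+1→OXX/.OO/.X.*; (2,0)=-1→OXX/.O./OX.; (2,2)=-1→OXX/.O./.XO
ply 4, X at OXX/.OO/.X. | (1,0)=-1→OXX/XOO/.X.*; (2,0)=-1→OXX/.OO/XX.; (2,2)=-1→OXX/.OO/.XX
ply 5, O at OXX/XOO/.X. | (2,0)=+1→OXX/XOO/OX.*; (2,2)=-1→OXX/XOO/.XO
ply 6: OXX/XOO/OX. is terminal -1 (X); from OX./.../.X. depth 6

PV length from [OX./.../.X.]: 5 plies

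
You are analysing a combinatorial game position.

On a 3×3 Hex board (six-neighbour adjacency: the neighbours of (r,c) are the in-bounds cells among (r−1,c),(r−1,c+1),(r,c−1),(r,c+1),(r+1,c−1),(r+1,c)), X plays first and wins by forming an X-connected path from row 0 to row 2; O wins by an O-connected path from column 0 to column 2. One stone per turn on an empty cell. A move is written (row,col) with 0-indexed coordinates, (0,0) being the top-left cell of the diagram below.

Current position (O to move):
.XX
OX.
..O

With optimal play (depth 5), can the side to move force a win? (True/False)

[.XX/OX./..O] O move#1: (0,0):-1/OXX/OX./..O*, (1,2):-1/.XX/OXO/..O, (2,0):-1/.XX/OX./O.O, (2,1):-1/.XX/OX./.OO
[OXX/OX./..O] X move#2: (1,2):+1/OXX/OXX/..O*, (2,0):+1/OXX/OX./X.O, (2,1):+1/OXX/OX./.XO
[OXX/OXX/..O] O move#3: (2,0):-1/OXX/OXX/O.O*, (2,1):-1/OXX/OXX/.OO
[OXX/OXX/O.O] X move#4: (2,1):+1/OXX/OXX/OXO*
[OXX/OXX/OXO] end (terminal -1, O#5); searched .XX/OX./..O to 5

O winning at [.XX/OX./..O]: False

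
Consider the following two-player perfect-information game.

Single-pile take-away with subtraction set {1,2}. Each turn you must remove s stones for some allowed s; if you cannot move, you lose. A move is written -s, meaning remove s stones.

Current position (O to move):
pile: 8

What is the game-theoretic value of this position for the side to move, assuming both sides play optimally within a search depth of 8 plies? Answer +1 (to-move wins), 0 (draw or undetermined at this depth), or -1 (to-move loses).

value(8, O) = +1

ply 1, O at 8 | -1=-1→7; -2=+1→6*
ply 2, X at 6 | -1=-1→5*; -2=-1→4
ply 3, O at 5 | -1=-1→4; -2=+1→3*
ply 4, X at 3 | -1=-1→2*; -2=-1→1
ply 5, O at 2 | -1=-1→1; -2=+1→0*
ply 6: 0 is terminal -1 (X); from 8 depth 8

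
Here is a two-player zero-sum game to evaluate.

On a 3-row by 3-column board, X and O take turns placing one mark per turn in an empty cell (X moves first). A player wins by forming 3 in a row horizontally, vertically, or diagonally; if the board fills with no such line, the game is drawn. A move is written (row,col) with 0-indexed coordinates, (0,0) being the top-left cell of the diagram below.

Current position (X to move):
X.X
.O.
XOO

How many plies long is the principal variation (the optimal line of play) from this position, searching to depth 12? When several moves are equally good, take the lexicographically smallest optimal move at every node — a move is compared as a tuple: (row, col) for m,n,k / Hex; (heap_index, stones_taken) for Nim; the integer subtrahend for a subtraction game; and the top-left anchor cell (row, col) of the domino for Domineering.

PV length from [X.X/.O./XOO]: 1 ply

p1 X@[X.X/.O./XOO]: (0,1)[XXX/.O./XOO]+1* (1,0)[X.X/XO./XOO]+1 (1,2)[X.X/.OX/XOO]-1
p2 O@[XXX/.O./XOO] terminal -1; root [X.X/.O./XOO] d12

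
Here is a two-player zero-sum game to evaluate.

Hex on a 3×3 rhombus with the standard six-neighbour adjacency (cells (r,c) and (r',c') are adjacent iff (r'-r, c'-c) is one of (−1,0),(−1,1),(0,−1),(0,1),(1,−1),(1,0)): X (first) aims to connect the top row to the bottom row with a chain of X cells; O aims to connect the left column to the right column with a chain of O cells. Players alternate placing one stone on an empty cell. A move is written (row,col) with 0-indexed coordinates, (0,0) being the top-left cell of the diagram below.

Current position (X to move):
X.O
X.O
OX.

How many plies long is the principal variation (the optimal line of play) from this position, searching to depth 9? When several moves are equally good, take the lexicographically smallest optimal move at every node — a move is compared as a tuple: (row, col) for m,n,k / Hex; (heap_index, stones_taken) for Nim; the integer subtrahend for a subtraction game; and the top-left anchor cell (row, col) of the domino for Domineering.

PV length from [X.O/X.O/OX.]: 1 ply

p1 X@[X.O/X.O/OX.]: (0,1)[XXO/X.O/OX.]-1 (1,1)[X.O/XXO/OX.]+1* (2,2)[X.O/X.O/OXX]-1
p2 O@[X.O/XXO/OX.] terminal -1; root [X.O/X.O/OX.] d9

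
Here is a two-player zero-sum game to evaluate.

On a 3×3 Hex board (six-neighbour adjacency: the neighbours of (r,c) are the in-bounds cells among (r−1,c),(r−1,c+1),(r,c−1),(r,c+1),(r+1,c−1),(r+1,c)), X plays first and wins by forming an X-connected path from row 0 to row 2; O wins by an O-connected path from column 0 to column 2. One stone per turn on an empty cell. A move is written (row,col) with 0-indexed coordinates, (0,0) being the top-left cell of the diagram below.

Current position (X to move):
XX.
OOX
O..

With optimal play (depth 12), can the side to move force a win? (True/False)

ply 1, X at XX./OOX/O.. | (0,2)=+1→XXX/OOX/O..*; (2,1)=-1→XX./OOX/OX.; (2,2)=-1→XX./OOX/O.X
ply 2, O at XXX/OOX/O.. | (2,1)=-1→XXX/OOX/OO.*; (2,2)=-1→XXX/OOX/O.O
ply 3, X at XXX/OOX/OO. | (2,2)=+1→XXX/OOX/OOX*
ply 4: XXX/OOX/OOX is terminal -1 (O); from XX./OOX/O.. depth 12

X winning at [XX./OOX/O..]: True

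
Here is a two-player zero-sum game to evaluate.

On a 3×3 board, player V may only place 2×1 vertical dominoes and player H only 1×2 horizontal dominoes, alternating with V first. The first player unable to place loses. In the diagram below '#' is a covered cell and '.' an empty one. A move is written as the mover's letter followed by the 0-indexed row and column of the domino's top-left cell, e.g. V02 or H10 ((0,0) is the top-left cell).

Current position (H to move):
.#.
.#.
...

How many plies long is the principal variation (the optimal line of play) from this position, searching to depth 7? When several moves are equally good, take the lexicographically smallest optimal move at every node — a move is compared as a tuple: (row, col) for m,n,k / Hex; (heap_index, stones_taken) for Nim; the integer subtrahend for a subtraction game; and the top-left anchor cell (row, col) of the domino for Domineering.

PV length from [.#./.#./...]: 2 plies

p1 H@[.#./.#./...]: H20[.#./.#./##.]-1* H21[.#./.#./.##]-1
p2 V@[.#./.#./##.]: V00[##./##./##.]+1* V02[.##/.##/##.]+1 V12[.#./.##/###]+1
p3 H@[##./##./##.] terminal -1; root [.#./.#./...] d7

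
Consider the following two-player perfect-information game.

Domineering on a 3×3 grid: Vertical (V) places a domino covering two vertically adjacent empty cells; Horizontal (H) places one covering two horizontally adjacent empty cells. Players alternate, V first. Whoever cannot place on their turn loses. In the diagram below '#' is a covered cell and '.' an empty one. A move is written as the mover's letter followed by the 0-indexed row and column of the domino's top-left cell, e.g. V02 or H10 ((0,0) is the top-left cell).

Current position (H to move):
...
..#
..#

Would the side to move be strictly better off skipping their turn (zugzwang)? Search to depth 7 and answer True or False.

zugzwang(.../..#/..#, H) = False

ply 1, H at .../..#/..# | H00=-1→##./..#/..#; H01=-1→.##/..#/..#; H10=+1→.../###/..#*; H20=-1→.../..#/###
ply 2: .../###/..# is terminal -1 (V); from .../..#/..# depth 7
suppose H passes — search the same position with V to move:
pass> ply 1, V at .../..#/..# | V00=+1→#../#.#/..#*; V01=+1→.#./.##/..#; V10=+1→.../#.#/#.#; V11=+1→.../.##/.##
pass> ply 2, H at #../#.#/..# | H01=-1→###/#.#/..#*; H20=-1→#../#.#/###
pass> ply 3, V at ###/#.#/..# | V11=+1→###/###/.##*
pass> ply 4: ###/###/.## is terminal -1 (H); from .../..#/..# depth 7
for H: play +1, pass -1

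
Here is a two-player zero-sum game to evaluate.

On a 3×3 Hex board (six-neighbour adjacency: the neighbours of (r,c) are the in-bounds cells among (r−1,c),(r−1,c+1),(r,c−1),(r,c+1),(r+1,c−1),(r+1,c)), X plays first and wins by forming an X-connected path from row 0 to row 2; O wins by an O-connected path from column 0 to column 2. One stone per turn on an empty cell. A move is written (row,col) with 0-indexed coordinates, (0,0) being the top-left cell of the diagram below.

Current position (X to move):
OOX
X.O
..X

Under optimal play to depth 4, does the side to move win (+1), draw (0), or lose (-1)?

value(OOX/X.O/..X, X) = +1

ply 1, X at OOX/X.O/..X | (1,1)=+1→OOX/XXO/..X*; (2,0)=-1→OOX/X.O/X.X; (2,1)=-1→OOX/X.O/.XX
ply 2, O at OOX/XXO/..X | (2,0)=-1→OOX/XXO/O.X*; (2,1)=-1→OOX/XXO/.OX
ply 3, X at OOX/XXO/O.X | (2,1)=+1→OOX/XXO/OXX*
ply 4: OOX/XXO/OXX is terminal -1 (O); from OOX/X.O/..X depth 4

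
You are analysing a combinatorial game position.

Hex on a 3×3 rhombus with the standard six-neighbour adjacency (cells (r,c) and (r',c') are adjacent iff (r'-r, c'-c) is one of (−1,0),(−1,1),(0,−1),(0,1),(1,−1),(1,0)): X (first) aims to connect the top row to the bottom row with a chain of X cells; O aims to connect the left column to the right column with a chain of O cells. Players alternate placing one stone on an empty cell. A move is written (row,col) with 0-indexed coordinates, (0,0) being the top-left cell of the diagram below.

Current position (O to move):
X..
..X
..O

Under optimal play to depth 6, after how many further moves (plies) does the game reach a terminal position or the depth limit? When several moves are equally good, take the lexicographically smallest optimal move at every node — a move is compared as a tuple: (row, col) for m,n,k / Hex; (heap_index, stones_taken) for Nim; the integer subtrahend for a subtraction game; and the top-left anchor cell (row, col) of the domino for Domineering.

[X../..X/..O] O move#1: (0,1):-1/XO./..X/..O, (0,2):-1/X.O/..X/..O, (1,0):-1/X../O.X/..O, (1,1):+1/X../.OX/..O*, (2,0):-1/X../..X/O.O, (2,1):-1/X../..X/.OO
[X../.OX/..O] X move#2: (0,1):-1/XX./.OX/..O*, (0,2):-1/X.X/.OX/..O, (1,0):-1/X../XOX/..O, (2,0):-1/X../.OX/X.O, (2,1):-1/X../.OX/.XO
[XX./.OX/..O] O move#3: (0,2):+1/XXO/.OX/..O*, (1,0):+1/XX./OOX/..O, (2,0):+1/XX./.OX/O.O, (2,1):+1/XX./.OX/.OO
[XXO/.OX/..O] X move#4: (1,0):-1/XXO/XOX/..O*, (2,0):-1/XXO/.OX/X.O, (2,1):-1/XXO/.OX/.XO
[XXO/XOX/..O] O move#5: (2,0):+1/XXO/XOX/O.O*, (2,1):-1/XXO/XOX/.OO
[XXO/XOX/O.O] end (terminal -1, X#6); searched X../..X/..O to 6

PV length from [X../..X/..O]: 5 plies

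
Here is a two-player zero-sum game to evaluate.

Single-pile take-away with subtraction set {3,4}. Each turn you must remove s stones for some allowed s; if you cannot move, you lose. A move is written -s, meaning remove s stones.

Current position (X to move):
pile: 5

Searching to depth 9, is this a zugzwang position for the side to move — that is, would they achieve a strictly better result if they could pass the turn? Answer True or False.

zugzwang(5, X) = False

p1 X@[5]: -3[2]+1* -4[1]+1
p2 O@[2] terminal -1; root [5] d9
suppose X passes — search the same position with O to move:
pass> p1 O@[5]: -3[2]+1* -4[1]+1
pass> p2 X@[2] terminal -1; root [5] d9
for X: play +1, pass -1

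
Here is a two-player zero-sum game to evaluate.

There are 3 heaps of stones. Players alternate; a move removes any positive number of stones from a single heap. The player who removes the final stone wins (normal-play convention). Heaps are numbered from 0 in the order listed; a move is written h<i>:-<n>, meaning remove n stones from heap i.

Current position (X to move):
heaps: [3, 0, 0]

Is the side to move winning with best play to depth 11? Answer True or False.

ply 1, X at (3,0,0) | h0:-1=-1→(2,0,0); h0:-2=-1→(1,0,0); h0:-3=+1→(0,0,0)*
ply 2: (0,0,0) is terminal -1 (O); from (3,0,0) depth 11

X winning at [(3,0,0)]: True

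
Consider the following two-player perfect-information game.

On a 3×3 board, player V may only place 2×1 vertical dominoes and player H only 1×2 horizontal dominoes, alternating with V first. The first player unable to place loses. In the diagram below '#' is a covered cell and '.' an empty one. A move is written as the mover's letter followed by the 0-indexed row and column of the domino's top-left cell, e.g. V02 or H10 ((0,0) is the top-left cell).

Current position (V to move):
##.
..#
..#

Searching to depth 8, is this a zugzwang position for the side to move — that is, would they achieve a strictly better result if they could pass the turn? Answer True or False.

[##./..#/..#] V move#1: V10:+1/##./#.#/#.#*, V11:+1/##./.##/.##
[##./#.#/#.#] end (terminal -1, H#2); searched ##./..#/..# to 8
pass branch (H moves first from the same position):
  | [##./..#/..#] H move#1: H10:+1/##./###/..#*, H20:+1/##./..#/###
  | [##./###/..#] end (terminal -1, V#2); searched ##./..#/..# to 8
V moving scores +1; V passing scores -1

zugzwang(##./..#/..#, V) = False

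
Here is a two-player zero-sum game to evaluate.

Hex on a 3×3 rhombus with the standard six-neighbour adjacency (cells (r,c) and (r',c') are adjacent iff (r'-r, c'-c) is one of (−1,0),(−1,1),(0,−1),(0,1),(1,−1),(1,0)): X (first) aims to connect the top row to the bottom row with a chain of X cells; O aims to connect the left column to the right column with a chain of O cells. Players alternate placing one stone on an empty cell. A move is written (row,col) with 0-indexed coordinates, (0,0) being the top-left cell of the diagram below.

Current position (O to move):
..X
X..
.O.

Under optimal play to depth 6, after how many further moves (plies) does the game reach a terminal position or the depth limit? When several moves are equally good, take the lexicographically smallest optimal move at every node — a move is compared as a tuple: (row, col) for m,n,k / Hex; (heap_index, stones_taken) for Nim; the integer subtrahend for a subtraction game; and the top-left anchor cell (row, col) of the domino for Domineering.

p1 O@[..X/X../.O.]: (0,0)[O.X/X../.O.]-1 (0,1)[.OX/X../.O.]-1 (1,1)[..X/XO./.O.]-1 (1,2)[..X/X.O/.O.]-1 (2,0)[..X/X../OO.]+1* (2,2)[..X/X../.OO]-1
p2 X@[..X/X../OO.]: (0,0)[X.X/X../OO.]-1* (0,1)[.XX/X../OO.]-1 (1,1)[..X/XX./OO.]-1 (1,2)[..X/X.X/OO.]-1 (2,2)[..X/X../OOX]-1
p3 O@[X.X/X../OO.]: (0,1)[XOX/X../OO.]+1* (1,1)[X.X/XO./OO.]+1 (1,2)[X.X/X.O/OO.]+1 (2,2)[X.X/X../OOO]+1
p4 X@[XOX/X../OO.]: (1,1)[XOX/XX./OO.]-1* (1,2)[XOX/X.X/OO.]-1 (2,2)[XOX/X../OOX]-1
p5 O@[XOX/XX./OO.]: (1,2)[XOX/XXO/OO.]+1* (2,2)[XOX/XX./OOO]+1
p6 X@[XOX/XXO/OO.] terminal -1; root [..X/X../.O.] d6

PV length from [..X/X../.O.]: 5 plies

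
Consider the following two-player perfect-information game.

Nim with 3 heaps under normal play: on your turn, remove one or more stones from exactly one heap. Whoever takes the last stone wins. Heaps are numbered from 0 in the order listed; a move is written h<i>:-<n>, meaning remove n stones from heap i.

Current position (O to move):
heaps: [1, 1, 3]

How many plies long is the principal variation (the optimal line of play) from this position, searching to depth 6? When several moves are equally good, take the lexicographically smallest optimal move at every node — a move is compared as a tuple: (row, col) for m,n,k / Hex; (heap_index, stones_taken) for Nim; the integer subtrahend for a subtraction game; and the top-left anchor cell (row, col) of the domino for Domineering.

PV length from [(1,1,3)]: 3 plies

ply 1, O at (1,1,3) | h0:-1=-1→(0,1,3); h1:-1=-1→(1,0,3); h2:-1=-1→(1,1,2); h2:-2=-1→(1,1,1); h2:-3=+1→(1,1,0)*
ply 2, X at (1,1,0) | h0:-1=-1→(0,1,0)*; h1:-1=-1→(1,0,0)
ply 3, O at (0,1,0) | h1:-1=+1→(0,0,0)*
ply 4: (0,0,0) is terminal -1 (X); from (1,1,3) depth 6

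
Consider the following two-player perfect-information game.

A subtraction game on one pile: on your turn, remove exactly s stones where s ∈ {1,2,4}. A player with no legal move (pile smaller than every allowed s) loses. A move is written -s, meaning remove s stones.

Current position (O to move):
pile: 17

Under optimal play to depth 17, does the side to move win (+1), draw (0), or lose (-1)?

p1 O@[17]: -1[16]-1 -2[15]+1* -4[13]-1
p2 X@[15]: -1[14]-1* -2[13]-1 -4[11]-1
p3 O@[14]: -1[13]-1 -2[12]+1* -4[10]-1
p4 X@[12]: -1[11]-1* -2[10]-1 -4[8]-1
p5 O@[11]: -1[10]-1 -2[9]+1* -4[7]-1
p6 X@[9]: -1[8]-1* -2[7]-1 -4[5]-1
p7 O@[8]: -1[7]-1 -2[6]+1* -4[4]-1
p8 X@[6]: -1[5]-1* -2[4]-1 -4[2]-1
p9 O@[5]: -1[4]-1 -2[3]+1* -4[1]-1
p10 X@[3]: -1[2]-1* -2[1]-1
p11 O@[2]: -1[1]-1 -2[0]+1*
p12 X@[0] terminal -1; root [17] d17

value(17, O) = +1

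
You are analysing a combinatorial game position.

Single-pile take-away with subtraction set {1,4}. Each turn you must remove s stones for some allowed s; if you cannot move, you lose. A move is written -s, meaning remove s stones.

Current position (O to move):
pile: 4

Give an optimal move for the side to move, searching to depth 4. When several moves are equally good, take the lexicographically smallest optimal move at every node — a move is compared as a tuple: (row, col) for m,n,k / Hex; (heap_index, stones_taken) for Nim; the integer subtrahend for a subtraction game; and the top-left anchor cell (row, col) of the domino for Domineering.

ply 1, O at 4 | -1=-1→3; -4=+1→0*
ply 2: 0 is terminal -1 (X); from 4 depth 4

O's best at [4]: -4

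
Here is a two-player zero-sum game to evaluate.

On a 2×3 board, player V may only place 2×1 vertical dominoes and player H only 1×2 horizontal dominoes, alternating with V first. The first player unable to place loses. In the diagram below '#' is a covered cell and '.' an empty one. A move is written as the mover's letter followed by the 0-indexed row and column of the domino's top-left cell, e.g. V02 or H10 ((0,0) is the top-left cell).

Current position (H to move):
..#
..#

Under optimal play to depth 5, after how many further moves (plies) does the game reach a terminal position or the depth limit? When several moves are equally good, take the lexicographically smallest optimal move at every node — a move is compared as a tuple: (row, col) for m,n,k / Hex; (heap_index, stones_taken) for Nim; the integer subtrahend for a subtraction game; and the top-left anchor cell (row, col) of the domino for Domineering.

PV length from [..#/..#]: 1 ply

[..#/..#] H move#1: H00:+1/###/..#*, H10:+1/..#/###
[###/..#] end (terminal -1, V#2); searched ..#/..# to 5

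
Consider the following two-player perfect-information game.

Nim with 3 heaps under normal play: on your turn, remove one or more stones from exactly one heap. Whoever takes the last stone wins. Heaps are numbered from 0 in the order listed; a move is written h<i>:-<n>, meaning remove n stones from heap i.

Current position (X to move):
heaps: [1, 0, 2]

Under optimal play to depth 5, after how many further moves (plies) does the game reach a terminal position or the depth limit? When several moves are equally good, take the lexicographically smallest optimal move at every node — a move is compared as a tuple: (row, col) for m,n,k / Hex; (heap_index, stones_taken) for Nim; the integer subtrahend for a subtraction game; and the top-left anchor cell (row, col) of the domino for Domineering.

[(1,0,2)] X move#1: h0:-1:-1/(0,0,2), h2:-1:+1/(1,0,1)*, h2:-2:-1/(1,0,0)
[(1,0,1)] O move#2: h0:-1:-1/(0,0,1)*, h2:-1:-1/(1,0,0)
[(0,0,1)] X move#3: h2:-1:+1/(0,0,0)*
[(0,0,0)] end (terminal -1, O#4); searched (1,0,2) to 5

PV length from [(1,0,2)]: 3 plies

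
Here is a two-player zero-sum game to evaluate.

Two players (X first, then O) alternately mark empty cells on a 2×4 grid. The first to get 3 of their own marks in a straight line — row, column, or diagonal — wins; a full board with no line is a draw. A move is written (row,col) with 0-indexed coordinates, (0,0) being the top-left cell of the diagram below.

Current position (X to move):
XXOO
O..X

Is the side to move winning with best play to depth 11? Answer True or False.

X winning at [XXOO/O..X]: False

p1 X@[XXOO/O..X]: (1,1)[XXOO/OX.X]+0* (1,2)[XXOO/O.XX]+0
p2 O@[XXOO/OX.X]: (1,2)[XXOO/OXOX]+0*
p3 X@[XXOO/OXOX] terminal +0; root [XXOO/O..X] d11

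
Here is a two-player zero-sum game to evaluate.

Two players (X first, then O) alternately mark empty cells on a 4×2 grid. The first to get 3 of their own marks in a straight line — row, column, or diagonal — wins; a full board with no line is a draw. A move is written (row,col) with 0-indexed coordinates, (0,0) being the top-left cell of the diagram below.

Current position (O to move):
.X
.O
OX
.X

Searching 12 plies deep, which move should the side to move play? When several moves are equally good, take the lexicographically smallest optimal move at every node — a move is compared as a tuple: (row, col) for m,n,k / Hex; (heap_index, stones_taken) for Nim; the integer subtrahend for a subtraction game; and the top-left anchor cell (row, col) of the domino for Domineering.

ply 1, O at .X/.O/OX/.X | (0,0)=+0→OX/.O/OX/.X; (1,0)=+1→.X/OO/OX/.X*; (3,0)=+0→.X/.O/OX/OX
ply 2, X at .X/OO/OX/.X | (0,0)=-1→XX/OO/OX/.X*; (3,0)=-1→.X/OO/OX/XX
ply 3, O at XX/OO/OX/.X | (3,0)=+1→XX/OO/OX/OX*
ply 4: XX/OO/OX/OX is terminal -1 (X); from .X/.O/OX/.X depth 12

O's best at [.X/.O/OX/.X]: (1,0)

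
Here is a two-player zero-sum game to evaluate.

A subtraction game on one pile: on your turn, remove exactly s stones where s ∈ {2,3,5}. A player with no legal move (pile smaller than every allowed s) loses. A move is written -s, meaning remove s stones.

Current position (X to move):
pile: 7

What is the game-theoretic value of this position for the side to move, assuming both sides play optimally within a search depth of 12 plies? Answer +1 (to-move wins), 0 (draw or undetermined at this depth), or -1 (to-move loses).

value(7, X) = -1

p1 X@[7]: -2[5]-1* -3[4]-1 -5[2]-1
p2 O@[5]: -2[3]-1 -3[2]-1 -5[0]+1*
p3 X@[0] terminal -1; root [7] d12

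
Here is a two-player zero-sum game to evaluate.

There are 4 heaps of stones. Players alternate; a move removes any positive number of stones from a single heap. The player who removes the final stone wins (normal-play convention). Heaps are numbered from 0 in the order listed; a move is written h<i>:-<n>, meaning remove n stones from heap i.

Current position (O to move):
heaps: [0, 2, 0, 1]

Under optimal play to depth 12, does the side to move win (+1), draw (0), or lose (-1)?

value((0,2,0,1), O) = +1

p1 O@[(0,2,0,1)]: h1:-1[(0,1,0,1)]+1* h1:-2[(0,0,0,1)]-1 h3:-1[(0,2,0,0)]-1
p2 X@[(0,1,0,1)]: h1:-1[(0,0,0,1)]-1* h3:-1[(0,1,0,0)]-1
p3 O@[(0,0,0,1)]: h3:-1[(0,0,0,0)]+1*
p4 X@[(0,0,0,0)] terminal -1; root [(0,2,0,1)] d12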